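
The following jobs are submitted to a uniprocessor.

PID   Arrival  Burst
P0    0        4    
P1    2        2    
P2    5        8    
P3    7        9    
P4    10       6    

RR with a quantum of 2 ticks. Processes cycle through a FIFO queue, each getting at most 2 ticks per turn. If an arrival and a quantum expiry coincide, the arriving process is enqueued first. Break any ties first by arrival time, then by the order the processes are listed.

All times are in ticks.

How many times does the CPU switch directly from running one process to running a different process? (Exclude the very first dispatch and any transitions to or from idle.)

Timeline: | P0 0-2 | P1 2-4 | P0 4-6 | P2 6-8 | P3 8-10 | P2 10-12 | P4 12-14 | P3 14-16 | P2 16-18 | P4 18-20 | P3 20-22 | P2 22-24 | P4 24-26 | P3 26-29 |
Completion: P0=6  P1=4  P2=24  P3=29  P4=26
Turnaround (C−A): P0=6  P1=2  P2=19  P3=22  P4=16

13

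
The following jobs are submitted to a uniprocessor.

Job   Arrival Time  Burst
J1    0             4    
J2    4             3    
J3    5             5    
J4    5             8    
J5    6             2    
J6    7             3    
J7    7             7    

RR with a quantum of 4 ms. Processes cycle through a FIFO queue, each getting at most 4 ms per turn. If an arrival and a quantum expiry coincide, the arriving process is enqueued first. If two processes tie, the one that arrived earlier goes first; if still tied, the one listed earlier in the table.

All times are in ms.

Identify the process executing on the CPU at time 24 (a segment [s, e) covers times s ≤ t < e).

Timeline: | J1 0-4 | J2 4-7 | J3 7-11 | J4 11-15 | J5 15-17 | J6 17-20 | J7 20-24 | J3 24-25 | J4 25-29 | J7 29-32 |
Completion: J1=4  J2=7  J3=25  J4=29  J5=17  J6=20  J7=32
Turnaround (C−A): J1=4  J2=3  J3=20  J4=24  J5=11  J6=13  J7=25

J3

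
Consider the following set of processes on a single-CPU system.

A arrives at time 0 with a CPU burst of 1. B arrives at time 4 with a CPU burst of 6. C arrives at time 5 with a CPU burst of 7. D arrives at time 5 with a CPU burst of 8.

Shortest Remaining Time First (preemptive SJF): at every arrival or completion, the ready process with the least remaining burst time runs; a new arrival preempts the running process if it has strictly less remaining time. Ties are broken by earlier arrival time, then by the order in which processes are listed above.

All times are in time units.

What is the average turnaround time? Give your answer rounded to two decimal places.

9.75

Gantt: | A 0-1 | idle 1-4 | B 4-10 | C 10-17 | D 17-25 |
Completion: A=1  B=10  C=17  D=25
Turnaround (C−A): A=1  B=6  C=12  D=20
Turnaround times: A=1, B=6, C=12, D=20
Average turnaround = (1+6+12+20) / 4 = 39/4 = 9.75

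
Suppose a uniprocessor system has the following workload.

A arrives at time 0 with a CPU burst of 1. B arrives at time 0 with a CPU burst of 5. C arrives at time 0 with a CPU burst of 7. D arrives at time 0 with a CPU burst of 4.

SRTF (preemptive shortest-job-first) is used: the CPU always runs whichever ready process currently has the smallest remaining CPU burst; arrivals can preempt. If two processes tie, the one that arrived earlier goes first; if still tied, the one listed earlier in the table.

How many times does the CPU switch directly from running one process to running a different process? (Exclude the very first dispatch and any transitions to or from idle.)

3

Gantt: | A 0-1 | D 1-5 | B 5-10 | C 10-17 |
Completion: A=1  B=10  C=17  D=5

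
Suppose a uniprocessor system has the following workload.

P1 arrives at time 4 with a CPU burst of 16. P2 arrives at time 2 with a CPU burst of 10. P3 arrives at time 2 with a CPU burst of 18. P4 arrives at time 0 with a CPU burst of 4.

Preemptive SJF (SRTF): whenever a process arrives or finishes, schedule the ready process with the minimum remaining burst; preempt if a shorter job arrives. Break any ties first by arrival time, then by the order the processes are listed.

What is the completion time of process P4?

4

Timeline: | P4 0-4 | P2 4-14 | P1 14-30 | P3 30-48 |
Completion: P1=30  P2=14  P3=48  P4=4
Turnaround (C−A): P1=26  P2=12  P3=46  P4=4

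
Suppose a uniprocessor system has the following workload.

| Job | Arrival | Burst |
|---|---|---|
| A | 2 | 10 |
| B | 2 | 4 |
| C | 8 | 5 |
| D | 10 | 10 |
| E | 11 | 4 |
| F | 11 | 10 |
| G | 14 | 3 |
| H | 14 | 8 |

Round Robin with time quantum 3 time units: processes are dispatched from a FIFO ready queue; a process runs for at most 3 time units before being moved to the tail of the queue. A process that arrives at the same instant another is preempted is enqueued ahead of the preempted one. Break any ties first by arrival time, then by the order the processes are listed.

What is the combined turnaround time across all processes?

255

Schedule: | idle 0-2 | A 2-5 | B 5-8 | A 8-11 | C 11-14 | B 14-15 | D 15-18 | E 18-21 | F 21-24 | A 24-27 | G 27-30 | H 30-33 | C 33-35 | D 35-38 | E 38-39 | F 39-42 | A 42-43 | H 43-46 | D 46-49 | F 49-52 | H 52-54 | D 54-55 | F 55-56 |
Completion: A=43  B=15  C=35  D=55  E=39  F=56  G=30  H=54
Turnaround (C−A): A=41  B=13  C=27  D=45  E=28  F=45  G=16  H=40
Turnaround = completion − arrival: A=41, B=13, C=27, D=45, E=28, F=45, G=16, H=40
Total turnaround = 41 + 13 + 27 + 45 + 28 + 45 + 16 + 40 = 255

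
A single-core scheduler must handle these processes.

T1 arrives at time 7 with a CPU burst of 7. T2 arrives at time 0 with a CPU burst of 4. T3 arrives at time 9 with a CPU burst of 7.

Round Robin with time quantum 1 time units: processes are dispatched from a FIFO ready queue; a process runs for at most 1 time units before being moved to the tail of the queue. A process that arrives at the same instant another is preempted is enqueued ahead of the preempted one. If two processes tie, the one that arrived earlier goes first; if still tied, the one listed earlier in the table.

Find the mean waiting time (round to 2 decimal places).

Schedule: | T2 0-4 | idle 4-7 | T1 7-9 | T3 9-10 | T1 10-11 | T3 11-12 | T1 12-13 | T3 13-14 | T1 14-15 | T3 15-16 | T1 16-17 | T3 17-18 | T1 18-19 | T3 19-21 |
Completion: T1=19  T2=4  T3=21
Waiting times: T1=5, T2=0, T3=5
Average waiting = (5+0+5) / 3 = 10/3 = 3.33

3.33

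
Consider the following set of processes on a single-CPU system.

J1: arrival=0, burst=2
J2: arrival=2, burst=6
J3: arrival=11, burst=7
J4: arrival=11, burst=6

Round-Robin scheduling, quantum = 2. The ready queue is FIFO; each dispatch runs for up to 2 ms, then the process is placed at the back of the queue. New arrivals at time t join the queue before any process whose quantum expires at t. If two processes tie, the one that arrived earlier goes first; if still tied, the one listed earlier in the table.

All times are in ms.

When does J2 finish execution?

8

Timeline: | J1 0-2 | J2 2-8 | idle 8-11 | J3 11-13 | J4 13-15 | J3 15-17 | J4 17-19 | J3 19-21 | J4 21-23 | J3 23-24 |
Completion: J1=2  J2=8  J3=24  J4=23
Turnaround (C−A): J1=2  J2=6  J3=13  J4=12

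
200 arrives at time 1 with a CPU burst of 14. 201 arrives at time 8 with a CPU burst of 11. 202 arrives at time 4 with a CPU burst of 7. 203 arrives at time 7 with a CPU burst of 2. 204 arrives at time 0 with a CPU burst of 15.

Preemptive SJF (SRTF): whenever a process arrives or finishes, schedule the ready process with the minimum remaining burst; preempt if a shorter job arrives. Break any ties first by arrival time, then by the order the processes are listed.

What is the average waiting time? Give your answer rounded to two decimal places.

Timeline: | 204 0-4 | 202 4-7 | 203 7-9 | 202 9-13 | 204 13-24 | 201 24-35 | 200 35-49 |
Completion: 200=49  201=35  202=13  203=9  204=24
Waiting times: 200=34, 201=16, 202=2, 203=0, 204=9
Average waiting = (34+16+2+0+9) / 5 = 61/5 = 12.20

12.20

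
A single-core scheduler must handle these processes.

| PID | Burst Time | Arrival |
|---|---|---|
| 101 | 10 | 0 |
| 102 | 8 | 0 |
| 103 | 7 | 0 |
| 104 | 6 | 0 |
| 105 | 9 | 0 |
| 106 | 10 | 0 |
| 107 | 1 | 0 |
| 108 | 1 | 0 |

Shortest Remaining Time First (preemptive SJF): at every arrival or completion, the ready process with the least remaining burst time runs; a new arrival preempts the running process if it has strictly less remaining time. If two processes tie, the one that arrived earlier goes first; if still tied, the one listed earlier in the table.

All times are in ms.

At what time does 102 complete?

23

Timeline: | 107 0-1 | 108 1-2 | 104 2-8 | 103 8-15 | 102 15-23 | 105 23-32 | 101 32-42 | 106 42-52 |
Completion: 101=42  102=23  103=15  104=8  105=32  106=52  107=1  108=2
Turnaround (C−A): 101=42  102=23  103=15  104=8  105=32  106=52  107=1  108=2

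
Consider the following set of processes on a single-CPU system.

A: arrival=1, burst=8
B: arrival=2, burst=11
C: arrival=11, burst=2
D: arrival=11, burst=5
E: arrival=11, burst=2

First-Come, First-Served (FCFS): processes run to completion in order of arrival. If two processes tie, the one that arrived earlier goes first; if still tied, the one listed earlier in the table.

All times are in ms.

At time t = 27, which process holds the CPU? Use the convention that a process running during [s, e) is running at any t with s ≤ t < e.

Timeline: | idle 0-1 | A 1-9 | B 9-20 | C 20-22 | D 22-27 | E 27-29 |
Completion: A=9  B=20  C=22  D=27  E=29
Turnaround (C−A): A=8  B=18  C=11  D=16  E=18

E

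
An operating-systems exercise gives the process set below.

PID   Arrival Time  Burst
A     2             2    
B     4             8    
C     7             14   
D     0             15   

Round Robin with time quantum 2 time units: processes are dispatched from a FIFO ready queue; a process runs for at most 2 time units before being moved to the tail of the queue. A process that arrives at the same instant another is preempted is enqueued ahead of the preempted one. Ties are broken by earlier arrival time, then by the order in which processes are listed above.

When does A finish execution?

4

Schedule: | D 0-2 | A 2-4 | D 4-6 | B 6-8 | D 8-10 | C 10-12 | B 12-14 | D 14-16 | C 16-18 | B 18-20 | D 20-22 | C 22-24 | B 24-26 | D 26-28 | C 28-30 | D 30-32 | C 32-34 | D 34-35 | C 35-39 |
Completion: A=4  B=26  C=39  D=35
Turnaround (C−A): A=2  B=22  C=32  D=35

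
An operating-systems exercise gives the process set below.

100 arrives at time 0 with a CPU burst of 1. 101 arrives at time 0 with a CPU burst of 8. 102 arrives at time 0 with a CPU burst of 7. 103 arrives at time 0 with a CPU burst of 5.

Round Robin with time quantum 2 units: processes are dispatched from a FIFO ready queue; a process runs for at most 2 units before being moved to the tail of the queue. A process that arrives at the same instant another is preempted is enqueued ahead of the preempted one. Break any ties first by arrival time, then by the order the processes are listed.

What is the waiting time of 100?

Timeline: | 100 0-1 | 101 1-3 | 102 3-5 | 103 5-7 | 101 7-9 | 102 9-11 | 103 11-13 | 101 13-15 | 102 15-17 | 103 17-18 | 101 18-20 | 102 20-21 |
Completion: 100=1  101=20  102=21  103=18
Turnaround (C−A): 100=1  101=20  102=21  103=18
Waiting(100) = turnaround − burst = 1 − 1 = 0

0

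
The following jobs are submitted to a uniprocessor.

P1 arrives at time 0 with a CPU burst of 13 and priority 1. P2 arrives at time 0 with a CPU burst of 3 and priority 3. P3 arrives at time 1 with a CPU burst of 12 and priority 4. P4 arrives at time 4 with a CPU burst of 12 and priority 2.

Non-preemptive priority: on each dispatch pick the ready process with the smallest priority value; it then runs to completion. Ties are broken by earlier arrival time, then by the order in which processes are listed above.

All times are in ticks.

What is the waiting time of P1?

0

Timeline: | P1 0-13 | P4 13-25 | P2 25-28 | P3 28-40 |
Completion: P1=13  P2=28  P3=40  P4=25
Turnaround (C−A): P1=13  P2=28  P3=39  P4=21
Waiting(P1) = turnaround − burst = 13 − 13 = 0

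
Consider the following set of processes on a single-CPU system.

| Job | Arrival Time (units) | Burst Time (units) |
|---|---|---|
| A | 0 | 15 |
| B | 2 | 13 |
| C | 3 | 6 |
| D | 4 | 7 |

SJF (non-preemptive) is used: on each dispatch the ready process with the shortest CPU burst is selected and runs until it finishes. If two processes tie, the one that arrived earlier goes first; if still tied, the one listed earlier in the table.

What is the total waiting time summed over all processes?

55

Schedule: | A 0-15 | C 15-21 | D 21-28 | B 28-41 |
Completion: A=15  B=41  C=21  D=28
Turnaround (C−A): A=15  B=39  C=18  D=24
Waiting = turnaround − burst: A=0, B=26, C=12, D=17
Total waiting = 0 + 26 + 12 + 17 = 55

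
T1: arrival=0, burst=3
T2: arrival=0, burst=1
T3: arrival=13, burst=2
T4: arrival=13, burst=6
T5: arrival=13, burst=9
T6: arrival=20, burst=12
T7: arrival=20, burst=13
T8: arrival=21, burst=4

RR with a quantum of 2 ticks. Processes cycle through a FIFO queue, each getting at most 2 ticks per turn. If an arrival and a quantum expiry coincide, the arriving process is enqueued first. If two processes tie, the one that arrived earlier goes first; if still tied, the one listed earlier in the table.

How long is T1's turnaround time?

Timeline: | T1 0-2 | T2 2-3 | T1 3-4 | idle 4-13 | T3 13-15 | T4 15-17 | T5 17-19 | T4 19-21 | T5 21-23 | T6 23-25 | T7 25-27 | T8 27-29 | T4 29-31 | T5 31-33 | T6 33-35 | T7 35-37 | T8 37-39 | T5 39-41 | T6 41-43 | T7 43-45 | T5 45-46 | T6 46-48 | T7 48-50 | T6 50-52 | T7 52-54 | T6 54-56 | T7 56-59 |
Completion: T1=4  T2=3  T3=15  T4=31  T5=46  T6=56  T7=59  T8=39
Turnaround(T1) = completion − arrival = 4 − 0 = 4

4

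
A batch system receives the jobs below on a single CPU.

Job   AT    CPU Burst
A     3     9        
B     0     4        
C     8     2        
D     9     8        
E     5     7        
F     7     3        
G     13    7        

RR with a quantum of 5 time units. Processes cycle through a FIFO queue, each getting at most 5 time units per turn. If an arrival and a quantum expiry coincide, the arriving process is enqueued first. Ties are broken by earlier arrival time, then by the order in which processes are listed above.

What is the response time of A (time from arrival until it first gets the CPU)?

Gantt: | B 0-4 | A 4-9 | E 9-14 | F 14-17 | C 17-19 | D 19-24 | A 24-28 | G 28-33 | E 33-35 | D 35-38 | G 38-40 |
Completion: A=28  B=4  C=19  D=38  E=35  F=17  G=40
Turnaround (C−A): A=25  B=4  C=11  D=29  E=30  F=10  G=27
Response(A) = first start − arrival = 4 − 3 = 1

1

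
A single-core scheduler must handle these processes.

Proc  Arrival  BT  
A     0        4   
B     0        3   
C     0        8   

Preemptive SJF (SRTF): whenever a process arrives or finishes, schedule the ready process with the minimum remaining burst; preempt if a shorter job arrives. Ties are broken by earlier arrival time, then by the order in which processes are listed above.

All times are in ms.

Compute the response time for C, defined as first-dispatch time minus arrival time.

7

Gantt: | B 0-3 | A 3-7 | C 7-15 |
Completion: A=7  B=3  C=15
Turnaround (C−A): A=7  B=3  C=15
Response(C) = first start − arrival = 7 − 0 = 7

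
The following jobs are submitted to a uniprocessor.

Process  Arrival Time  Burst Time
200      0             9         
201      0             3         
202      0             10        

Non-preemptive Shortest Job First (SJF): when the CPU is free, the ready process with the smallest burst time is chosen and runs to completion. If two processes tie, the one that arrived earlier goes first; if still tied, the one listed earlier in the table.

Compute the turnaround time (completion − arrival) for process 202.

Gantt: | 201 0-3 | 200 3-12 | 202 12-22 |
Completion: 200=12  201=3  202=22
Turnaround (C−A): 200=12  201=3  202=22
Turnaround(202) = completion − arrival = 22 − 0 = 22

22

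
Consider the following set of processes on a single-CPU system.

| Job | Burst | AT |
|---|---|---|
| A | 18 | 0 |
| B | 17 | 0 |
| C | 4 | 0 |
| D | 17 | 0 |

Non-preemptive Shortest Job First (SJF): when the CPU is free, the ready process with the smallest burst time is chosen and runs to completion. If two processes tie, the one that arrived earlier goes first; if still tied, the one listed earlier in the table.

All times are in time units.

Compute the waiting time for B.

4

Timeline: | C 0-4 | B 4-21 | D 21-38 | A 38-56 |
Completion: A=56  B=21  C=4  D=38
Turnaround (C−A): A=56  B=21  C=4  D=38
Waiting(B) = turnaround − burst = 21 − 17 = 4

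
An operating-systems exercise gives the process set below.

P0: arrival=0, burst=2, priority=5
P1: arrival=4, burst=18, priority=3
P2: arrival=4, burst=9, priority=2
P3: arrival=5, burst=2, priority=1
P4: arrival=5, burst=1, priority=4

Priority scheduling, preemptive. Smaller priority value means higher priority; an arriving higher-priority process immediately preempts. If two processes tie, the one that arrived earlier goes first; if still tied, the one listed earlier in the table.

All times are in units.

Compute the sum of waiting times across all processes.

41

Timeline: | P0 0-2 | idle 2-4 | P2 4-5 | P3 5-7 | P2 7-15 | P1 15-33 | P4 33-34 |
Completion: P0=2  P1=33  P2=15  P3=7  P4=34
Turnaround (C−A): P0=2  P1=29  P2=11  P3=2  P4=29
Waiting = turnaround − burst: P0=0, P1=11, P2=2, P3=0, P4=28
Total waiting = 0 + 11 + 2 + 0 + 28 = 41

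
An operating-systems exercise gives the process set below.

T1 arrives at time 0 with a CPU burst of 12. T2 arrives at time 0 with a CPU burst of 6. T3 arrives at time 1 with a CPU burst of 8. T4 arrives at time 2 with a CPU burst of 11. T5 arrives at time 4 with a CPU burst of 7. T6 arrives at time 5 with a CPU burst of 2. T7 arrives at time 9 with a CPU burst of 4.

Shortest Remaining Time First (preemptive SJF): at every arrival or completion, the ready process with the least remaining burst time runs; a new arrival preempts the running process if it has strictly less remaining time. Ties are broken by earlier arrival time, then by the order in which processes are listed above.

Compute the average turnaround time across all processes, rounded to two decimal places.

Timeline: | T2 0-6 | T6 6-8 | T5 8-9 | T7 9-13 | T5 13-19 | T3 19-27 | T4 27-38 | T1 38-50 |
Completion: T1=50  T2=6  T3=27  T4=38  T5=19  T6=8  T7=13
Turnaround times: T1=50, T2=6, T3=26, T4=36, T5=15, T6=3, T7=4
Average turnaround = (50+6+26+36+15+3+4) / 7 = 140/7 = 20.00

20.00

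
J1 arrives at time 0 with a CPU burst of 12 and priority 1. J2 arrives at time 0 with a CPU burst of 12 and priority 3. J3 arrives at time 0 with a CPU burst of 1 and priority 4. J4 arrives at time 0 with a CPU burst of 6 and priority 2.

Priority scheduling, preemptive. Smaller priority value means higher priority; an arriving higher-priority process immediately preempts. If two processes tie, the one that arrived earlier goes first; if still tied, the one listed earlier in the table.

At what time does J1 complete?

Timeline: | J1 0-12 | J4 12-18 | J2 18-30 | J3 30-31 |
Completion: J1=12  J2=30  J3=31  J4=18
Turnaround (C−A): J1=12  J2=30  J3=31  J4=18

12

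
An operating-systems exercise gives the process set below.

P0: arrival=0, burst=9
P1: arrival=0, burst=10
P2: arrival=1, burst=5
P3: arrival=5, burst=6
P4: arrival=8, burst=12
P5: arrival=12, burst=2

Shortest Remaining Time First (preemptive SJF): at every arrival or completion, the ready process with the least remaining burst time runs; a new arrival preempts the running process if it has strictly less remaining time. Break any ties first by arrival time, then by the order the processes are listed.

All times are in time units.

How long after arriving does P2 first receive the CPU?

Gantt: | P0 0-1 | P2 1-6 | P3 6-12 | P5 12-14 | P0 14-22 | P1 22-32 | P4 32-44 |
Completion: P0=22  P1=32  P2=6  P3=12  P4=44  P5=14
Response(P2) = first start − arrival = 1 − 1 = 0

0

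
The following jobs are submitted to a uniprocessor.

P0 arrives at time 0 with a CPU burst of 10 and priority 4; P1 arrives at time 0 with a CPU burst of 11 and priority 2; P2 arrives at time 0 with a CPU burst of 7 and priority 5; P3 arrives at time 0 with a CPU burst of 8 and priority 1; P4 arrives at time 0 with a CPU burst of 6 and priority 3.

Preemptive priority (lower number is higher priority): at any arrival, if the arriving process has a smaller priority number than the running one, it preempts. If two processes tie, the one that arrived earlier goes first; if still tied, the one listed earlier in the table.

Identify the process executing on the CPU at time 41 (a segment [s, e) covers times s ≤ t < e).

P2

Schedule: | P3 0-8 | P1 8-19 | P4 19-25 | P0 25-35 | P2 35-42 |
Completion: P0=35  P1=19  P2=42  P3=8  P4=25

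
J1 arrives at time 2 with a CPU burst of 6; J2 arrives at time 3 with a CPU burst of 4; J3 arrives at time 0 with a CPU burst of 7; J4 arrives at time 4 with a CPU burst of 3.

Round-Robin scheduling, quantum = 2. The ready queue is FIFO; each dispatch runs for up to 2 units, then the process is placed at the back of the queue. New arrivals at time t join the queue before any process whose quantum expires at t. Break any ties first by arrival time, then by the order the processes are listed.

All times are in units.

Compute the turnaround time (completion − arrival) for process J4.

Schedule: | J3 0-2 | J1 2-4 | J3 4-6 | J2 6-8 | J4 8-10 | J1 10-12 | J3 12-14 | J2 14-16 | J4 16-17 | J1 17-19 | J3 19-20 |
Completion: J1=19  J2=16  J3=20  J4=17
Turnaround (C−A): J1=17  J2=13  J3=20  J4=13
Turnaround(J4) = completion − arrival = 17 − 4 = 13

13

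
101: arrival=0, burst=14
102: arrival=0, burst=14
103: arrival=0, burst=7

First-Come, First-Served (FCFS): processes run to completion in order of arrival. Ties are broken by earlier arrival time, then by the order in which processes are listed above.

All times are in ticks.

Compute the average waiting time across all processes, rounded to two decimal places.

Timeline: | 101 0-14 | 102 14-28 | 103 28-35 |
Completion: 101=14  102=28  103=35
Turnaround (C−A): 101=14  102=28  103=35
Waiting times: 101=0, 102=14, 103=28
Average waiting = (0+14+28) / 3 = 42/3 = 14.00

14.00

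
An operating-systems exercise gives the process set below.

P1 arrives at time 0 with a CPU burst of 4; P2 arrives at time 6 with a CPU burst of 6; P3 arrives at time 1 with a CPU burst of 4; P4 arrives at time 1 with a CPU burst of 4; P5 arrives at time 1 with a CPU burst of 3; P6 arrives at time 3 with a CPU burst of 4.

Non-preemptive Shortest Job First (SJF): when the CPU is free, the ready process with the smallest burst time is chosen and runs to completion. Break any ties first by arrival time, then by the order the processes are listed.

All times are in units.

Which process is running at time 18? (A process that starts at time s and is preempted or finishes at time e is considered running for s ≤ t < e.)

P6

Gantt: | P1 0-4 | P5 4-7 | P3 7-11 | P4 11-15 | P6 15-19 | P2 19-25 |
Completion: P1=4  P2=25  P3=11  P4=15  P5=7  P6=19
Turnaround (C−A): P1=4  P2=19  P3=10  P4=14  P5=6  P6=16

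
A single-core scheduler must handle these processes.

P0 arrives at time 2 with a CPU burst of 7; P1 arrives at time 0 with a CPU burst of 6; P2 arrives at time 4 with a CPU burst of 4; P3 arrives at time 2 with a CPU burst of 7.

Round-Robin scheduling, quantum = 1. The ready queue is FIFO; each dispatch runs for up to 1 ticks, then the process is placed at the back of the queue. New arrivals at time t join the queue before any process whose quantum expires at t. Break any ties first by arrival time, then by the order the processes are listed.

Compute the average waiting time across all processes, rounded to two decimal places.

12.75

Timeline: | P1 0-2 | P0 2-3 | P3 3-4 | P1 4-5 | P0 5-6 | P2 6-7 | P3 7-8 | P1 8-9 | P0 9-10 | P2 10-11 | P3 11-12 | P1 12-13 | P0 13-14 | P2 14-15 | P3 15-16 | P1 16-17 | P0 17-18 | P2 18-19 | P3 19-20 | P0 20-21 | P3 21-22 | P0 22-23 | P3 23-24 |
Completion: P0=23  P1=17  P2=19  P3=24
Turnaround (C−A): P0=21  P1=17  P2=15  P3=22
Waiting times: P0=14, P1=11, P2=11, P3=15
Average waiting = (14+11+11+15) / 4 = 51/4 = 12.75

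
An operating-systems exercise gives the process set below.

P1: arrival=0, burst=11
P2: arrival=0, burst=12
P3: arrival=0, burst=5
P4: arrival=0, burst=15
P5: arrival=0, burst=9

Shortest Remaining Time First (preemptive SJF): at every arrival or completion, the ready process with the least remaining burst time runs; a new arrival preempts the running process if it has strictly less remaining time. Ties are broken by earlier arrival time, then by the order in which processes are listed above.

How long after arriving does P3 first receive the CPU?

Schedule: | P3 0-5 | P5 5-14 | P1 14-25 | P2 25-37 | P4 37-52 |
Completion: P1=25  P2=37  P3=5  P4=52  P5=14
Response(P3) = first start − arrival = 0 − 0 = 0

0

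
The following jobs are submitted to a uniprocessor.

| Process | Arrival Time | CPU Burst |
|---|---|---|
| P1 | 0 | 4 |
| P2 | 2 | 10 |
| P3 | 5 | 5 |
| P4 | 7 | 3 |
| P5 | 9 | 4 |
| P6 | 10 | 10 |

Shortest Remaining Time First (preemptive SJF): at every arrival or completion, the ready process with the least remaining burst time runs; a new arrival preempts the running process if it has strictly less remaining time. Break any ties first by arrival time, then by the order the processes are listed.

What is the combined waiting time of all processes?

Timeline: | P1 0-4 | P2 4-5 | P3 5-10 | P4 10-13 | P5 13-17 | P2 17-26 | P6 26-36 |
Completion: P1=4  P2=26  P3=10  P4=13  P5=17  P6=36
Turnaround (C−A): P1=4  P2=24  P3=5  P4=6  P5=8  P6=26
Waiting = turnaround − burst: P1=0, P2=14, P3=0, P4=3, P5=4, P6=16
Total waiting = 0 + 14 + 0 + 3 + 4 + 16 = 37

37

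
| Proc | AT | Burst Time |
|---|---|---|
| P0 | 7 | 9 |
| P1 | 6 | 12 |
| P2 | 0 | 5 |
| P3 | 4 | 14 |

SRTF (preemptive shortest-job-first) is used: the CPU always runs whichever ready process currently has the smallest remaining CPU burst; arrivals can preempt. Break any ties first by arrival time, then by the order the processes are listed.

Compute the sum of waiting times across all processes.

Timeline: | P2 0-5 | P3 5-6 | P1 6-7 | P0 7-16 | P1 16-27 | P3 27-40 |
Completion: P0=16  P1=27  P2=5  P3=40
Turnaround (C−A): P0=9  P1=21  P2=5  P3=36
Waiting = turnaround − burst: P0=0, P1=9, P2=0, P3=22
Total waiting = 0 + 9 + 0 + 22 = 31

31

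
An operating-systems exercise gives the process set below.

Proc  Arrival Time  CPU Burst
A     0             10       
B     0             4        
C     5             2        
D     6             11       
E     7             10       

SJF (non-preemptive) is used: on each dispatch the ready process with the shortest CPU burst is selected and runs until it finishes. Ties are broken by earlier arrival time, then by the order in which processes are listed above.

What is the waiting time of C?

Gantt: | B 0-4 | A 4-14 | C 14-16 | E 16-26 | D 26-37 |
Completion: A=14  B=4  C=16  D=37  E=26
Waiting(C) = turnaround − burst = 11 − 2 = 9

9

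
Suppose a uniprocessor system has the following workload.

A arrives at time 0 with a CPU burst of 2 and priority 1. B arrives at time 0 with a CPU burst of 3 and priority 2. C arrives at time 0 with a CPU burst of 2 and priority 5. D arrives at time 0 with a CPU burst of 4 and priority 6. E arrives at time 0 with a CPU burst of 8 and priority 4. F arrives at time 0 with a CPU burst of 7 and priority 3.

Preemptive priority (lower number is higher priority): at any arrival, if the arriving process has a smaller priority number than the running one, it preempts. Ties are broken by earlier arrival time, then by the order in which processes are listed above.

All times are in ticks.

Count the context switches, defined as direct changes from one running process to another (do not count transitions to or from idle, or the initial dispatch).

Gantt: | A 0-2 | B 2-5 | F 5-12 | E 12-20 | C 20-22 | D 22-26 |
Completion: A=2  B=5  C=22  D=26  E=20  F=12

5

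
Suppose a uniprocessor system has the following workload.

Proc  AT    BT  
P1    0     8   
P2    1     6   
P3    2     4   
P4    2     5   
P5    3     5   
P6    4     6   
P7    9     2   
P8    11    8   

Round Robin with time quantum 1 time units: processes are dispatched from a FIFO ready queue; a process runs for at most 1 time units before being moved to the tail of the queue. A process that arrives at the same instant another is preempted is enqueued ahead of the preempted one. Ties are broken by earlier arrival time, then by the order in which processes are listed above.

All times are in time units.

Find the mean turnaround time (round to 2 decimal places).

30.13

Gantt: | P1 0-1 | P2 1-2 | P1 2-3 | P3 3-4 | P4 4-5 | P2 5-6 | P5 6-7 | P1 7-8 | P6 8-9 | P3 9-10 | P4 10-11 | P2 11-12 | P5 12-13 | P1 13-14 | P7 14-15 | P6 15-16 | P3 16-17 | P8 17-18 | P4 18-19 | P2 19-20 | P5 20-21 | P1 21-22 | P7 22-23 | P6 23-24 | P3 24-25 | P8 25-26 | P4 26-27 | P2 27-28 | P5 28-29 | P1 29-30 | P6 30-31 | P8 31-32 | P4 32-33 | P2 33-34 | P5 34-35 | P1 35-36 | P6 36-37 | P8 37-38 | P1 38-39 | P6 39-40 | P8 40-44 |
Completion: P1=39  P2=34  P3=25  P4=33  P5=35  P6=40  P7=23  P8=44
Turnaround (C−A): P1=39  P2=33  P3=23  P4=31  P5=32  P6=36  P7=14  P8=33
Turnaround times: P1=39, P2=33, P3=23, P4=31, P5=32, P6=36, P7=14, P8=33
Average turnaround = (39+33+23+31+32+36+14+33) / 8 = 241/8 = 30.13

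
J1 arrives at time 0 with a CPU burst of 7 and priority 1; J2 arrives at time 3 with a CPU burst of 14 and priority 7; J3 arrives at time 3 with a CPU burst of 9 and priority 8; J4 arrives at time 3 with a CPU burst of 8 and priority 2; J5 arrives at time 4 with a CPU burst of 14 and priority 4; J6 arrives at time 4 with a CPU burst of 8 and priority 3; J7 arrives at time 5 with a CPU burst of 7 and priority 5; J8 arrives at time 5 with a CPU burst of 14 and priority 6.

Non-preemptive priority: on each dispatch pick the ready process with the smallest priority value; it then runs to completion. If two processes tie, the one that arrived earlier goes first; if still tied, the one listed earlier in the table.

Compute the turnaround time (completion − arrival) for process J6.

19

Timeline: | J1 0-7 | J4 7-15 | J6 15-23 | J5 23-37 | J7 37-44 | J8 44-58 | J2 58-72 | J3 72-81 |
Completion: J1=7  J2=72  J3=81  J4=15  J5=37  J6=23  J7=44  J8=58
Turnaround (C−A): J1=7  J2=69  J3=78  J4=12  J5=33  J6=19  J7=39  J8=53
Turnaround(J6) = completion − arrival = 23 − 4 = 19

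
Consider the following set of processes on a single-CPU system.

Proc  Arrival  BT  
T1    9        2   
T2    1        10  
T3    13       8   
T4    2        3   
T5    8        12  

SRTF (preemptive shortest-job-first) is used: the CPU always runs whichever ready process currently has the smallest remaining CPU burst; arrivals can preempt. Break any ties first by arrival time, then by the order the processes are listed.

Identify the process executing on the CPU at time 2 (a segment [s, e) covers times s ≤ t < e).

T4

Timeline: | idle 0-1 | T2 1-2 | T4 2-5 | T2 5-9 | T1 9-11 | T2 11-16 | T3 16-24 | T5 24-36 |
Completion: T1=11  T2=16  T3=24  T4=5  T5=36
Turnaround (C−A): T1=2  T2=15  T3=11  T4=3  T5=28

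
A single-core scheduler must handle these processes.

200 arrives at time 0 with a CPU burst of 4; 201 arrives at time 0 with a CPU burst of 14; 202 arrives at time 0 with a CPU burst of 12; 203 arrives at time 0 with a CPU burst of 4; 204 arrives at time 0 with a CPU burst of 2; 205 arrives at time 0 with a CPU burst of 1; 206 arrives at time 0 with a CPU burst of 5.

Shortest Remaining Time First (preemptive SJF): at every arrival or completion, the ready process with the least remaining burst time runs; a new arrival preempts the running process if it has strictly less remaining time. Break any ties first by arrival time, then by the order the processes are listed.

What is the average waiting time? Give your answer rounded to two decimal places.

9.43

Schedule: | 205 0-1 | 204 1-3 | 200 3-7 | 203 7-11 | 206 11-16 | 202 16-28 | 201 28-42 |
Completion: 200=7  201=42  202=28  203=11  204=3  205=1  206=16
Turnaround (C−A): 200=7  201=42  202=28  203=11  204=3  205=1  206=16
Waiting times: 200=3, 201=28, 202=16, 203=7, 204=1, 205=0, 206=11
Average waiting = (3+28+16+7+1+0+11) / 7 = 66/7 = 9.43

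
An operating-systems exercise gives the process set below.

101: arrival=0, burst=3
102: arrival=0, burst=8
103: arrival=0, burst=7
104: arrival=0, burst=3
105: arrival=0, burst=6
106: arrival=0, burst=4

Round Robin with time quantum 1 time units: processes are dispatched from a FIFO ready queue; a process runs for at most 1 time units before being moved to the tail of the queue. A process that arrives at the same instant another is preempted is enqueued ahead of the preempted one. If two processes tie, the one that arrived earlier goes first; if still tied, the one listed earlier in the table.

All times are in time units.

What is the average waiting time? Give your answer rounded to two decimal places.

18.17

Gantt: | 101 0-1 | 102 1-2 | 103 2-3 | 104 3-4 | 105 4-5 | 106 5-6 | 101 6-7 | 102 7-8 | 103 8-9 | 104 9-10 | 105 10-11 | 106 11-12 | 101 12-13 | 102 13-14 | 103 14-15 | 104 15-16 | 105 16-17 | 106 17-18 | 102 18-19 | 103 19-20 | 105 20-21 | 106 21-22 | 102 22-23 | 103 23-24 | 105 24-25 | 102 25-26 | 103 26-27 | 105 27-28 | 102 28-29 | 103 29-30 | 102 30-31 |
Completion: 101=13  102=31  103=30  104=16  105=28  106=22
Turnaround (C−A): 101=13  102=31  103=30  104=16  105=28  106=22
Waiting times: 101=10, 102=23, 103=23, 104=13, 105=22, 106=18
Average waiting = (10+23+23+13+22+18) / 6 = 109/6 = 18.17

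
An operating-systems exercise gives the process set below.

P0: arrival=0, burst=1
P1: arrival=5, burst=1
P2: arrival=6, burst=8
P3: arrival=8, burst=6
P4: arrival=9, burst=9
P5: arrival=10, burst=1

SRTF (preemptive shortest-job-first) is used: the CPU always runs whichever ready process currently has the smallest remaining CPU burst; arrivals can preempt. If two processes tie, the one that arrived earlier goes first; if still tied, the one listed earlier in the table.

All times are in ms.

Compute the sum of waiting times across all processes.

Gantt: | P0 0-1 | idle 1-5 | P1 5-6 | P2 6-10 | P5 10-11 | P2 11-15 | P3 15-21 | P4 21-30 |
Completion: P0=1  P1=6  P2=15  P3=21  P4=30  P5=11
Turnaround (C−A): P0=1  P1=1  P2=9  P3=13  P4=21  P5=1
Waiting = turnaround − burst: P0=0, P1=0, P2=1, P3=7, P4=12, P5=0
Total waiting = 0 + 0 + 1 + 7 + 12 + 0 = 20

20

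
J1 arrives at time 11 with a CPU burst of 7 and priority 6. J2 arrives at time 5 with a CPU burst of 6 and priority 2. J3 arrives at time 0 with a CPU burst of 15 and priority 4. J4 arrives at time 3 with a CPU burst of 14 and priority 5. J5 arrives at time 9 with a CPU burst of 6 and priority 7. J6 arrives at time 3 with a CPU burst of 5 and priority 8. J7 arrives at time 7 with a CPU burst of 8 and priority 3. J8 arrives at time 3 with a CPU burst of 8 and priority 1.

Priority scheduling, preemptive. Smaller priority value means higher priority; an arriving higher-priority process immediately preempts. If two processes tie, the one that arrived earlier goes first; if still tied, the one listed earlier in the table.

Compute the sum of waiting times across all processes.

Timeline: | J3 0-3 | J8 3-11 | J2 11-17 | J7 17-25 | J3 25-37 | J4 37-51 | J1 51-58 | J5 58-64 | J6 64-69 |
Completion: J1=58  J2=17  J3=37  J4=51  J5=64  J6=69  J7=25  J8=11
Turnaround (C−A): J1=47  J2=12  J3=37  J4=48  J5=55  J6=66  J7=18  J8=8
Waiting = turnaround − burst: J1=40, J2=6, J3=22, J4=34, J5=49, J6=61, J7=10, J8=0
Total waiting = 40 + 6 + 22 + 34 + 49 + 61 + 10 + 0 = 222

222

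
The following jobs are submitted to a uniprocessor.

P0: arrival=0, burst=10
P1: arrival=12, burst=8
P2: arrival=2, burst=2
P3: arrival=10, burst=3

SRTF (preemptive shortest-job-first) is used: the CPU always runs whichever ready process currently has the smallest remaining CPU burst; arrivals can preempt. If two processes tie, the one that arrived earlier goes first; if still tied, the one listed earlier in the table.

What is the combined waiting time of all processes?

7

Timeline: | P0 0-2 | P2 2-4 | P0 4-12 | P3 12-15 | P1 15-23 |
Completion: P0=12  P1=23  P2=4  P3=15
Waiting = turnaround − burst: P0=2, P1=3, P2=0, P3=2
Total waiting = 2 + 3 + 0 + 2 = 7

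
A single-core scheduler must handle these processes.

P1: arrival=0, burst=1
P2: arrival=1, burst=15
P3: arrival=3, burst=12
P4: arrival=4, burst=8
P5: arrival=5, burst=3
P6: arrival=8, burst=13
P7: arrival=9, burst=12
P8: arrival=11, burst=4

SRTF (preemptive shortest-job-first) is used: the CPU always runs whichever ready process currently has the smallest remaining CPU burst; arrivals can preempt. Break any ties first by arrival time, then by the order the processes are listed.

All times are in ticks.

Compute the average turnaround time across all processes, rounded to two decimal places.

Schedule: | P1 0-1 | P2 1-3 | P3 3-4 | P4 4-5 | P5 5-8 | P4 8-15 | P8 15-19 | P3 19-30 | P7 30-42 | P2 42-55 | P6 55-68 |
Completion: P1=1  P2=55  P3=30  P4=15  P5=8  P6=68  P7=42  P8=19
Turnaround times: P1=1, P2=54, P3=27, P4=11, P5=3, P6=60, P7=33, P8=8
Average turnaround = (1+54+27+11+3+60+33+8) / 8 = 197/8 = 24.63

24.63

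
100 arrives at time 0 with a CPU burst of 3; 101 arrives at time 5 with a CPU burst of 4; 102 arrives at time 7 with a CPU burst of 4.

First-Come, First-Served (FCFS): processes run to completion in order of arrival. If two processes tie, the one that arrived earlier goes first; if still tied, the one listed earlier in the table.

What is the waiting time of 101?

0

Timeline: | 100 0-3 | idle 3-5 | 101 5-9 | 102 9-13 |
Completion: 100=3  101=9  102=13
Waiting(101) = turnaround − burst = 4 − 4 = 0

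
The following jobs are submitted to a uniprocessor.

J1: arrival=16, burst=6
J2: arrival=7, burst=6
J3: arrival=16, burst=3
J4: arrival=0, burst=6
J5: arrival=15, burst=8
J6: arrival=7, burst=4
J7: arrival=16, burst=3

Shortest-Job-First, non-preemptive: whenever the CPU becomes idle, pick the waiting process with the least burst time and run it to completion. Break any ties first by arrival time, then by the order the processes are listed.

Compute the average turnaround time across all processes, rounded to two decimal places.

Gantt: | J4 0-6 | idle 6-7 | J6 7-11 | J2 11-17 | J3 17-20 | J7 20-23 | J1 23-29 | J5 29-37 |
Completion: J1=29  J2=17  J3=20  J4=6  J5=37  J6=11  J7=23
Turnaround times: J1=13, J2=10, J3=4, J4=6, J5=22, J6=4, J7=7
Average turnaround = (13+10+4+6+22+4+7) / 7 = 66/7 = 9.43

9.43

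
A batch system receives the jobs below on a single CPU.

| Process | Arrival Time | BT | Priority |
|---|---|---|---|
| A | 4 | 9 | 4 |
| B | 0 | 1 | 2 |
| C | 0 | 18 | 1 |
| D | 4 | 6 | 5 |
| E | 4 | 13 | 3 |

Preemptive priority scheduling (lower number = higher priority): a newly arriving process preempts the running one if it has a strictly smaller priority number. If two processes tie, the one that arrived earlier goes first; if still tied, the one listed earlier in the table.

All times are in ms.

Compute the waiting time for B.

Gantt: | C 0-18 | B 18-19 | E 19-32 | A 32-41 | D 41-47 |
Completion: A=41  B=19  C=18  D=47  E=32
Turnaround (C−A): A=37  B=19  C=18  D=43  E=28
Waiting(B) = turnaround − burst = 19 − 1 = 18

18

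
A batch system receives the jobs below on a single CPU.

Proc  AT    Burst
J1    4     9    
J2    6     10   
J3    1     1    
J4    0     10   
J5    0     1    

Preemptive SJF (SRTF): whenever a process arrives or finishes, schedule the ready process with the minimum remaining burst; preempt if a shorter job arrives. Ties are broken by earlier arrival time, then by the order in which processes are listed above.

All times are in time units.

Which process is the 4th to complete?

Timeline: | J5 0-1 | J3 1-2 | J4 2-12 | J1 12-21 | J2 21-31 |
Completion: J1=21  J2=31  J3=2  J4=12  J5=1
Finish order: J5 → J3 → J4 → J1 → J2

J1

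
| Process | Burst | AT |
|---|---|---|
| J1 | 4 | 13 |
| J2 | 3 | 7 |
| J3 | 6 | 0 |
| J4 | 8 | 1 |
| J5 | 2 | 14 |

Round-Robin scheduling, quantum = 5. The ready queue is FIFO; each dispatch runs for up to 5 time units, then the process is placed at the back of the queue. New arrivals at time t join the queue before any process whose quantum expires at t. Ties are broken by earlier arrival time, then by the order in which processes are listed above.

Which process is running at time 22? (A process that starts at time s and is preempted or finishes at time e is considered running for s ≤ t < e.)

J5

Schedule: | J3 0-5 | J4 5-10 | J3 10-11 | J2 11-14 | J4 14-17 | J1 17-21 | J5 21-23 |
Completion: J1=21  J2=14  J3=11  J4=17  J5=23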